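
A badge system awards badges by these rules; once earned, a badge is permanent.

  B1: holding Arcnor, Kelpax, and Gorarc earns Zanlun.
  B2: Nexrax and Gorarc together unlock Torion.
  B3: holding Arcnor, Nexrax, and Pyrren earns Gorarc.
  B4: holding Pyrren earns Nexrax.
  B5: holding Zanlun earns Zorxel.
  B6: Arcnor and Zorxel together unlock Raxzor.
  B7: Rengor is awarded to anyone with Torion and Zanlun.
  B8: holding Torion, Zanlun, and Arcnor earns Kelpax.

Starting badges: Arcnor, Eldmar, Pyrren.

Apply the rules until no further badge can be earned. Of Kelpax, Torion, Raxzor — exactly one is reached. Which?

With Pyrren, Nexrax is earned (B4).
With Arcnor, Nexrax, and Pyrren, Gorarc is earned (B3).
With Nexrax and Gorarc, Torion is earned (B2).
Kelpax would need Torion, Zanlun, and Arcnor (B8), but Zanlun is never earned. Raxzor would need Arcnor and Zorxel (B6), but Zorxel is never earned.

Torion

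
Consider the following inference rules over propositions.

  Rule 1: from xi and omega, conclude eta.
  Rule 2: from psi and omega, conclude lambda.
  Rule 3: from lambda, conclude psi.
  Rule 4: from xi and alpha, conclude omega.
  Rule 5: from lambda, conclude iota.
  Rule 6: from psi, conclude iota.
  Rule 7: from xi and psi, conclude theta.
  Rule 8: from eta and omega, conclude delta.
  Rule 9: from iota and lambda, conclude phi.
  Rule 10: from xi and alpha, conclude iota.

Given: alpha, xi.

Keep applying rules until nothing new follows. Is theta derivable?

theta would need xi and psi (Rule 7), but psi is never established.

No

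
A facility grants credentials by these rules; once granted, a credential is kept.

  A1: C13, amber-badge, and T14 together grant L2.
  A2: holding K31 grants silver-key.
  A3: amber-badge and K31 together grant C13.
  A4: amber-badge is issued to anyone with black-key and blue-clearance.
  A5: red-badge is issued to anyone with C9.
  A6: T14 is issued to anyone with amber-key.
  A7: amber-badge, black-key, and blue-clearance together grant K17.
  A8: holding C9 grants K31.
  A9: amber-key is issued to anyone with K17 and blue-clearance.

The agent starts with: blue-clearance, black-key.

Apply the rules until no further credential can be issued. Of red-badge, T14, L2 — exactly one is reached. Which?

Holding black-key and blue-clearance grants amber-badge (A4).
Holding amber-badge, black-key, and blue-clearance grants K17 (A7).
Holding K17 and blue-clearance grants amber-key (A9).
Holding amber-key grants T14 (A6).
L2 would need C13, amber-badge, and T14 (A1), but C13 is never granted. red-badge would need C9 (A5), but C9 is never granted.

T14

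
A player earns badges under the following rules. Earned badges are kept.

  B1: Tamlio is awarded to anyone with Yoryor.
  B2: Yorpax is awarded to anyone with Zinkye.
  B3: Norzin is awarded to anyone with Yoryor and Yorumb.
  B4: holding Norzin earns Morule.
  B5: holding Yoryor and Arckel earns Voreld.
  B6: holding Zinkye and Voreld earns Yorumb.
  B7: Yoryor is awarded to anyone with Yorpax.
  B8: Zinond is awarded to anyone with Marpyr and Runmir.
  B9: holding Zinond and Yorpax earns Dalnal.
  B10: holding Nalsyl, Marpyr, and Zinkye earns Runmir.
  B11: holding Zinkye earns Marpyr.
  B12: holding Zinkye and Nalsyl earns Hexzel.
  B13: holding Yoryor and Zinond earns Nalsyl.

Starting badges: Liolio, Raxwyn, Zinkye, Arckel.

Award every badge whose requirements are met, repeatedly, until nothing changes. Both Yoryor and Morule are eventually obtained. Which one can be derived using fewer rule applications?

Yoryor

Yoryor: With Zinkye, Yorpax is earned (B2). With Yorpax, Yoryor is earned (B7). [2 rule applications]
Morule: With Zinkye, Yorpax is earned (B2). With Yorpax, Yoryor is earned (B7). With Yoryor and Arckel, Voreld is earned (B5). With Zinkye and Voreld, Yorumb is earned (B6). With Yoryor and Yorumb, Norzin is earned (B3). With Norzin, Morule is earned (B4). [6 rule applications]
Yoryor needs fewer.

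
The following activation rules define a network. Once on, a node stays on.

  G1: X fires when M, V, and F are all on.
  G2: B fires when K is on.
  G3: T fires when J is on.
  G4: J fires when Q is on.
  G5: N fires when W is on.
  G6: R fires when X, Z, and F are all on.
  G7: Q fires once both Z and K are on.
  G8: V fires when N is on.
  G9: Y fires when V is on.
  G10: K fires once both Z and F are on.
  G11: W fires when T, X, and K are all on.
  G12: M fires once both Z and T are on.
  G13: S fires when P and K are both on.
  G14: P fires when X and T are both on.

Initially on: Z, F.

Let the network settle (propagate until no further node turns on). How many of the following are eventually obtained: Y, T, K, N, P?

2

Z and F are on, so K fires (G10).
Z and K are on, so Q fires (G7).
G4: Q on → J on.
G3: J on → T on.
Y would need V (G9), but V never turns on.
T: reached.
K: reached.
N would need W (G5), but W never turns on.
P would need X and T (G14), but X never turns on.
Reached: T and K — 2 of the 5.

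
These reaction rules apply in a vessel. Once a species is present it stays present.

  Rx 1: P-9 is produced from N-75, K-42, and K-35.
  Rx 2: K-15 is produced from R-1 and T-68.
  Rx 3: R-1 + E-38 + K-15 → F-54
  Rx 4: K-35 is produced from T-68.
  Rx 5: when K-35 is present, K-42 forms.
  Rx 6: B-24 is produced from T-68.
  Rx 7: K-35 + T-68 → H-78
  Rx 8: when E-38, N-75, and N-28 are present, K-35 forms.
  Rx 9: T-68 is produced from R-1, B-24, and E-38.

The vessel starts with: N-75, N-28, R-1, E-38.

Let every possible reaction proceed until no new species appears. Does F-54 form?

No

F-54 would need R-1, E-38, and K-15 (Rx 3), but K-15 never forms.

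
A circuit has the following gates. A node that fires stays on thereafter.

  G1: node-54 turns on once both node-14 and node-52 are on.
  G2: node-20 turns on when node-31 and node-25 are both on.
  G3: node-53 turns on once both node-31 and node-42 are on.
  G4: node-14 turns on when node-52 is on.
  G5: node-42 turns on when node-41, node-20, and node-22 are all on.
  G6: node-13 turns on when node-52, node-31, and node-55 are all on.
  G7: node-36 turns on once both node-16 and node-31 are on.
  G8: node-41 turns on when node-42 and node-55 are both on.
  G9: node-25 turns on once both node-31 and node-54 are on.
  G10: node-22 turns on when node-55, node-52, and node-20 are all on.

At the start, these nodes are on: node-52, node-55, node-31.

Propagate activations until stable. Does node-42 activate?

No

node-42 would need node-41, node-20, and node-22 (G5), but node-41 never turns on.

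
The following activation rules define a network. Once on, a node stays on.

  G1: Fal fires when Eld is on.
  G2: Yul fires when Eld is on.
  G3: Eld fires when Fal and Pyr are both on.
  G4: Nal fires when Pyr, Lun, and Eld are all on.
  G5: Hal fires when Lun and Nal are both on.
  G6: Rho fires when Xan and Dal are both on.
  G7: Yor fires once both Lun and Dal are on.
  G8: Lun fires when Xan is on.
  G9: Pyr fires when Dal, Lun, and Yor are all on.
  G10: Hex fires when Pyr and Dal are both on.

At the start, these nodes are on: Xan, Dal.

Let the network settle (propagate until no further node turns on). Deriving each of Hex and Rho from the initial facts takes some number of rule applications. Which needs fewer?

Rho: G6: Xan and Dal on → Rho on. [1 rule application]
Hex: Xan is on, so Lun fires (G8). G7: Lun and Dal on → Yor on. G9: Dal, Lun, and Yor on → Pyr on. Pyr and Dal are on, so Hex fires (G10). [4 rule applications]
Rho needs fewer.

Rho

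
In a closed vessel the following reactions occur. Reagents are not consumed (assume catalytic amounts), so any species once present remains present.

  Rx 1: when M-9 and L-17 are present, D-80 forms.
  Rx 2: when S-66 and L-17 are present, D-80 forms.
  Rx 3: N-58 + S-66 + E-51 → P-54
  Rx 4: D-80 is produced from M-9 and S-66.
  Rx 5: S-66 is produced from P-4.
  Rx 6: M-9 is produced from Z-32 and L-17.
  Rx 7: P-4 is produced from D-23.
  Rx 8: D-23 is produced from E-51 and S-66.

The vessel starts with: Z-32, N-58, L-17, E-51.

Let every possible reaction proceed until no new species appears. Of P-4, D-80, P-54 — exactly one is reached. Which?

D-80

Z-32 and L-17 present → M-9 forms (Rx 6).
M-9 and L-17 present → D-80 forms (Rx 1).
P-54 would need N-58, S-66, and E-51 (Rx 3), but S-66 never forms. P-4 would need D-23 (Rx 7), but D-23 never forms.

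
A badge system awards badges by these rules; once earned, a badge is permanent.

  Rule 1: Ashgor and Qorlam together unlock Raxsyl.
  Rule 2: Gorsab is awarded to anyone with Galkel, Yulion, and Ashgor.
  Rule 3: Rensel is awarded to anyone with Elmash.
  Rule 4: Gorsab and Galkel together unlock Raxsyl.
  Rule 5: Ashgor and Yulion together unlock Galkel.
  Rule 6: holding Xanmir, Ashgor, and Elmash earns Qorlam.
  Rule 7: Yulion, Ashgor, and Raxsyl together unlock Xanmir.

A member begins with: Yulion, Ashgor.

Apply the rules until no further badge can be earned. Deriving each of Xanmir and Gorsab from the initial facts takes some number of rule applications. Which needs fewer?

Gorsab

Gorsab: With Ashgor and Yulion, Galkel is earned (Rule 5). With Galkel, Yulion, and Ashgor, Gorsab is earned (Rule 2). [2 rule applications]
Xanmir: With Ashgor and Yulion, Galkel is earned (Rule 5). With Galkel, Yulion, and Ashgor, Gorsab is earned (Rule 2). With Gorsab and Galkel, Raxsyl is earned (Rule 4). With Yulion, Ashgor, and Raxsyl, Xanmir is earned (Rule 7). [4 rule applications]
Gorsab needs fewer.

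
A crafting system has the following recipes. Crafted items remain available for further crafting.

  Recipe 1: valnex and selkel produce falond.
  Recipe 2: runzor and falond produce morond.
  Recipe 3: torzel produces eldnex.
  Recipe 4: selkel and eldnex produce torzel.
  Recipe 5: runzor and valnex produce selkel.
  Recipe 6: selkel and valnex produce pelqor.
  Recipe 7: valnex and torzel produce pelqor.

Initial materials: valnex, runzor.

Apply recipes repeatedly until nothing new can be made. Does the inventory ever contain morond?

runzor and valnex → selkel (Recipe 5).
Using Recipe 1, valnex and selkel make falond.
runzor and falond → morond (Recipe 2).

Yes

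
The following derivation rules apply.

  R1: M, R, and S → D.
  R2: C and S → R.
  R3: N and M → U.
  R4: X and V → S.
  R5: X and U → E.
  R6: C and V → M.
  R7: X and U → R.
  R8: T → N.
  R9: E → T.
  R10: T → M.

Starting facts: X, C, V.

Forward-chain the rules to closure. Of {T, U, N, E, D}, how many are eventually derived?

From X and V, R4 gives S.
C and V hold, so M follows (R6).
C and S hold, so R follows (R2).
M, R, and S hold, so D follows (R1).
T would need E (R9), but E is never established.
U would need N and M (R3), but N is never established.
N would need T (R8), but T is never established.
E would need X and U (R5), but U is never established.
D: reached.
Reached: D — 1 of the 5.

1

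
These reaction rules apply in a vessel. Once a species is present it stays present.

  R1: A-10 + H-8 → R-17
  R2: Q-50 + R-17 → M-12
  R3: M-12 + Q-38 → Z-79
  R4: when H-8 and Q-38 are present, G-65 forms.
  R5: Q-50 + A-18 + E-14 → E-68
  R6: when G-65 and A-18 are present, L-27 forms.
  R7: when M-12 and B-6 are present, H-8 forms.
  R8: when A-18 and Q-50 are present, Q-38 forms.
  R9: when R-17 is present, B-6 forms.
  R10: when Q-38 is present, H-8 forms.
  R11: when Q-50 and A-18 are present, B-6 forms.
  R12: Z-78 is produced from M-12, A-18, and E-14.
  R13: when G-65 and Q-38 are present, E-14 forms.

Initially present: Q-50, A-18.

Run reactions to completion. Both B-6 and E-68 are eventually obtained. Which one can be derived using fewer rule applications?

B-6

B-6: Q-50 and A-18 present → B-6 forms (R11). [1 rule application]
E-68: A-18 and Q-50 present → Q-38 forms (R8). Q-38 present → H-8 forms (R10). H-8 and Q-38 present → G-65 forms (R4). G-65 and Q-38 present → E-14 forms (R13). Q-50, A-18, and E-14 present → E-68 forms (R5). [5 rule applications]
B-6 needs fewer.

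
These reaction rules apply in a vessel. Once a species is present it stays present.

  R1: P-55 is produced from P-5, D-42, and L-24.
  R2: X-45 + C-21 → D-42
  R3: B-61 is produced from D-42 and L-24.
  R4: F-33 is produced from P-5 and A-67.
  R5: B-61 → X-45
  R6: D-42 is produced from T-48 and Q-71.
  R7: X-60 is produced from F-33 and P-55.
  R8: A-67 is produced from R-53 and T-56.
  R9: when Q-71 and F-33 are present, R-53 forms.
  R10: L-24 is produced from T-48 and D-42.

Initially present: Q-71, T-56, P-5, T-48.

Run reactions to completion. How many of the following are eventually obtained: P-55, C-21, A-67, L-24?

2

T-48 and Q-71 present → D-42 forms (R6).
T-48 and D-42 present → L-24 forms (R10).
P-5, D-42, and L-24 present → P-55 forms (R1).
P-55: reached.
No rule produces C-21, and it is not given.
A-67 would need R-53 and T-56 (R8), but R-53 never forms.
L-24: reached.
Reached: P-55 and L-24 — 2 of the 4.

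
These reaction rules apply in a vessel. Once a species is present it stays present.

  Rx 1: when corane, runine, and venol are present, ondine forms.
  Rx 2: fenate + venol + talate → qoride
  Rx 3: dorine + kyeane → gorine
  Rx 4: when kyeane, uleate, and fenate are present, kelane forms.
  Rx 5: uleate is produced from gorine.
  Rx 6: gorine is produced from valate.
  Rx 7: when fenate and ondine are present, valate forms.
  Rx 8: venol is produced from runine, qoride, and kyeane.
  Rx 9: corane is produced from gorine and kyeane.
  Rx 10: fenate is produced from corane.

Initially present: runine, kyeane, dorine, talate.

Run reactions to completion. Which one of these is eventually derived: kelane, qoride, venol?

dorine and kyeane present → gorine forms (Rx 3).
gorine and kyeane present → corane forms (Rx 9).
gorine present → uleate forms (Rx 5).
corane present → fenate forms (Rx 10).
kyeane, uleate, and fenate present → kelane forms (Rx 4).
venol would need runine, qoride, and kyeane (Rx 8), but qoride never forms. qoride would need fenate, venol, and talate (Rx 2), but venol never forms.

kelane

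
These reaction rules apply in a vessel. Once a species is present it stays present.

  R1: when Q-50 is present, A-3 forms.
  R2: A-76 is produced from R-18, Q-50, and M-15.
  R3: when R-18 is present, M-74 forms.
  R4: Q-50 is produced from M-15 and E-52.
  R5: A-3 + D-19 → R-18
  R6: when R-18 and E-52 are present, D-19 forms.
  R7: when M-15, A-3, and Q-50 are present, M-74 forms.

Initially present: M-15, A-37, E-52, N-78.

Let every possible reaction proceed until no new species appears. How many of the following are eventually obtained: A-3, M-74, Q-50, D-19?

3

M-15 and E-52 present → Q-50 forms (R4).
Q-50 present → A-3 forms (R1).
M-15, A-3, and Q-50 present → M-74 forms (R7).
A-3: reached.
M-74: reached.
Q-50: reached.
D-19 would need R-18 and E-52 (R6), but R-18 never forms.
Reached: A-3, M-74, and Q-50 — 3 of the 4.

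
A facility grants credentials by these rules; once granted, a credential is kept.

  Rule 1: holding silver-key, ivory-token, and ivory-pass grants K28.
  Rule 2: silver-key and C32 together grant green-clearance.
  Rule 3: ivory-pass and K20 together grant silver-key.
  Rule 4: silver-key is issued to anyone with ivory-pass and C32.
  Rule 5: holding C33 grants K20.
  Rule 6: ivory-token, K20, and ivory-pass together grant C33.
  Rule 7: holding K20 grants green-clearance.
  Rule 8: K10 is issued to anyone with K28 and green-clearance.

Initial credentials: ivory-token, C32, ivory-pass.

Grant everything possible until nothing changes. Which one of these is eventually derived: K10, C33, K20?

Holding ivory-pass and C32 grants silver-key (Rule 4).
Holding silver-key and C32 grants green-clearance (Rule 2).
Holding silver-key, ivory-token, and ivory-pass grants K28 (Rule 1).
Holding K28 and green-clearance grants K10 (Rule 8).
C33 would need ivory-token, K20, and ivory-pass (Rule 6), but K20 is never granted. K20 would need C33 (Rule 5), but C33 is never granted.

K10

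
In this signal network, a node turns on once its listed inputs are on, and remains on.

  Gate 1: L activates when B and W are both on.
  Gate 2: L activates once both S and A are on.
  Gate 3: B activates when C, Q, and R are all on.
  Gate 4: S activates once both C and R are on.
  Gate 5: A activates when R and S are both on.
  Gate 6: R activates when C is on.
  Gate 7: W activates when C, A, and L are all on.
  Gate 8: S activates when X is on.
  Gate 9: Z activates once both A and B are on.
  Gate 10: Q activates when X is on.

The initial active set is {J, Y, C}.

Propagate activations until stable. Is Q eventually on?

Q would need X (Gate 10), but X never turns on.

No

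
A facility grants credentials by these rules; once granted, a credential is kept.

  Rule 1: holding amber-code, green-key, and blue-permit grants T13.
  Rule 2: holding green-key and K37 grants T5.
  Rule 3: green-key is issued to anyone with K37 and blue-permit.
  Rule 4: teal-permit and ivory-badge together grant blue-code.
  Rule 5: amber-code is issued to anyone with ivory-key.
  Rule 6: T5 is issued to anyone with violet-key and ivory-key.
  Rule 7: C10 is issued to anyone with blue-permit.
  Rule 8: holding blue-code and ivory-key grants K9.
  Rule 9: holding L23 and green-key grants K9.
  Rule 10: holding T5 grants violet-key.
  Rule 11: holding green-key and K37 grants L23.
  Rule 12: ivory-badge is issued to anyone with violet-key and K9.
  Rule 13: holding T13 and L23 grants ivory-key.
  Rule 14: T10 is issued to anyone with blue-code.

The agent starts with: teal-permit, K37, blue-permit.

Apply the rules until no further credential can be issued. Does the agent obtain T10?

Yes

Holding K37 and blue-permit grants green-key (Rule 3).
Holding green-key and K37 grants L23 (Rule 11).
Holding green-key and K37 grants T5 (Rule 2).
Holding T5 grants violet-key (Rule 10).
Holding L23 and green-key grants K9 (Rule 9).
Holding violet-key and K9 grants ivory-badge (Rule 12).
Holding teal-permit and ivory-badge grants blue-code (Rule 4).
Holding blue-code grants T10 (Rule 14).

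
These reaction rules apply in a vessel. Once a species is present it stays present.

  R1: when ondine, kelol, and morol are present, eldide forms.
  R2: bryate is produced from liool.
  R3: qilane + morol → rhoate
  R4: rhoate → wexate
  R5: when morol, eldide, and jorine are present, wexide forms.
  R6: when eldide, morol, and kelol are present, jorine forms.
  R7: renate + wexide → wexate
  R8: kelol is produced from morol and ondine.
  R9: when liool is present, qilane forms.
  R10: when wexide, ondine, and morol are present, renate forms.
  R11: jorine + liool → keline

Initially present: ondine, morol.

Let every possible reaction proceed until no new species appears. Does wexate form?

Yes

morol and ondine present → kelol forms (R8).
ondine, kelol, and morol present → eldide forms (R1).
eldide, morol, and kelol present → jorine forms (R6).
morol, eldide, and jorine present → wexide forms (R5).
wexide, ondine, and morol present → renate forms (R10).
renate and wexide present → wexate forms (R7).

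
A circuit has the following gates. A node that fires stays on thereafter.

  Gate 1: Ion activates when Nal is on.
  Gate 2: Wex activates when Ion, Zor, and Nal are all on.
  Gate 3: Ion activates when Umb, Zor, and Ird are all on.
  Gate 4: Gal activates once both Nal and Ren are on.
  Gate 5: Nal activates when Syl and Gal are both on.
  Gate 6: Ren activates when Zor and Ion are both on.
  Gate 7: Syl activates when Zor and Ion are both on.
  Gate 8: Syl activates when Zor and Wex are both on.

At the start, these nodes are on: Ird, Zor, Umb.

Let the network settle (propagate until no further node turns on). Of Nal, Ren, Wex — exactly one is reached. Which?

Ren

Gate 3: Umb, Zor, and Ird on → Ion on.
Zor and Ion are on, so Ren activates (Gate 6).
Wex would need Ion, Zor, and Nal (Gate 2), but Nal never turns on. Nal would need Syl and Gal (Gate 5), but Gal never turns on.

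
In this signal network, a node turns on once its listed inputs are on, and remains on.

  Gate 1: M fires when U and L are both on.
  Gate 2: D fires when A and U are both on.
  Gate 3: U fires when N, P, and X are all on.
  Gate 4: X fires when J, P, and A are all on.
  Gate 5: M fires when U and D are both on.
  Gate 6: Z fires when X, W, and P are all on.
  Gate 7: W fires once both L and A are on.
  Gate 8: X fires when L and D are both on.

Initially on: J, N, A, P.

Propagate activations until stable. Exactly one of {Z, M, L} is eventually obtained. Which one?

M

Gate 4: J, P, and A on → X on.
Gate 3: N, P, and X on → U on.
Gate 2: A and U on → D on.
U and D are on, so M fires (Gate 5).
Z would need X, W, and P (Gate 6), but W never turns on. No rule produces L, and it is not given.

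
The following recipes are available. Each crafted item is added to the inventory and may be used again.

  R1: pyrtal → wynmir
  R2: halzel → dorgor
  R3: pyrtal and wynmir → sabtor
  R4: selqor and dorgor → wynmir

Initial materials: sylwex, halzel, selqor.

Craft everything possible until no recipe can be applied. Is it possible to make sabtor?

sabtor would need pyrtal and wynmir (R3), but pyrtal is never obtained.

No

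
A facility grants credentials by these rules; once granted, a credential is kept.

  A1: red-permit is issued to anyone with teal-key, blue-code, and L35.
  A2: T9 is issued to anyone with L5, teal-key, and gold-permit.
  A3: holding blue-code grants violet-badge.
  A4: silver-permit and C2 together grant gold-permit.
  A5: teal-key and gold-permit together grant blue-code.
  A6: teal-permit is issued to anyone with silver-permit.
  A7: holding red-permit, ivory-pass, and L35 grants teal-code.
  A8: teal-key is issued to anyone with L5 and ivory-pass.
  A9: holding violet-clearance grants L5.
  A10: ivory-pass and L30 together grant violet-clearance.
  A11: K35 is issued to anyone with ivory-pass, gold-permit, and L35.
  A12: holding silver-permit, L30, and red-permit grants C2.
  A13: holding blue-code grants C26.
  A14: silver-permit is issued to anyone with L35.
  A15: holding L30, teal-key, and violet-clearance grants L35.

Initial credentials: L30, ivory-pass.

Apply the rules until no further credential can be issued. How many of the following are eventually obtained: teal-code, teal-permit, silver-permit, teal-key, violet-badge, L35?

Holding ivory-pass and L30 grants violet-clearance (A10).
Holding violet-clearance grants L5 (A9).
Holding L5 and ivory-pass grants teal-key (A8).
Holding L30, teal-key, and violet-clearance grants L35 (A15).
Holding L35 grants silver-permit (A14).
Holding silver-permit grants teal-permit (A6).
teal-code would need red-permit, ivory-pass, and L35 (A7), but red-permit is never granted.
teal-permit: reached.
silver-permit: reached.
teal-key: reached.
violet-badge would need blue-code (A3), but blue-code is never granted.
L35: reached.
Reached: teal-permit, silver-permit, teal-key, and L35 — 4 of the 6.

4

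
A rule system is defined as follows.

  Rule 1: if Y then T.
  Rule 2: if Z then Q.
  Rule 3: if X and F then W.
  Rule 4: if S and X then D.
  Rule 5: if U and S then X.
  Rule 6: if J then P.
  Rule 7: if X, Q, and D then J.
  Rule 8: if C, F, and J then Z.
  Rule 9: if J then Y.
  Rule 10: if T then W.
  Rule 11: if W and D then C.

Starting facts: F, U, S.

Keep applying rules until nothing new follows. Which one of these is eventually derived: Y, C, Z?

U and S hold, so X follows (Rule 5).
From S and X, Rule 4 gives D.
From X and F, Rule 3 gives W.
From W and D, Rule 11 gives C.
Z would need C, F, and J (Rule 8), but J is never established. Y would need J (Rule 9), but J is never established.

C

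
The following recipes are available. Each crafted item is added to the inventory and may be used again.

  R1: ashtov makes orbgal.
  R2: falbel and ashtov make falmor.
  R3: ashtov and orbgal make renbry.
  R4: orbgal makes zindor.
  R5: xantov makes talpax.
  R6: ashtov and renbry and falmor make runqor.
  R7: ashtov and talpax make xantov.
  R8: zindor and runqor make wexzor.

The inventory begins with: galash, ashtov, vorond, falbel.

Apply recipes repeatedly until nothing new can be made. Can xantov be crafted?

No

xantov would need ashtov and talpax (R7), but talpax is never obtained.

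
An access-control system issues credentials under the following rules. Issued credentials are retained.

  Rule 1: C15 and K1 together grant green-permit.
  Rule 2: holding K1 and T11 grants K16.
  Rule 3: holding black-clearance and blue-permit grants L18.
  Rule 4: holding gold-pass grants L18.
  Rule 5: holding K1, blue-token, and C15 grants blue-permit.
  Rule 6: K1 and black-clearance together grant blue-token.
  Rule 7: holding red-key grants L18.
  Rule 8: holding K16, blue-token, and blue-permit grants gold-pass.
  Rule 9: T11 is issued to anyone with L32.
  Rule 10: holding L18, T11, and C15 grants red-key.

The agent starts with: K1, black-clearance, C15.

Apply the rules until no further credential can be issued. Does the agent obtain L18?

Holding K1 and black-clearance grants blue-token (Rule 6).
Holding K1, blue-token, and C15 grants blue-permit (Rule 5).
Holding black-clearance and blue-permit grants L18 (Rule 3).

Yes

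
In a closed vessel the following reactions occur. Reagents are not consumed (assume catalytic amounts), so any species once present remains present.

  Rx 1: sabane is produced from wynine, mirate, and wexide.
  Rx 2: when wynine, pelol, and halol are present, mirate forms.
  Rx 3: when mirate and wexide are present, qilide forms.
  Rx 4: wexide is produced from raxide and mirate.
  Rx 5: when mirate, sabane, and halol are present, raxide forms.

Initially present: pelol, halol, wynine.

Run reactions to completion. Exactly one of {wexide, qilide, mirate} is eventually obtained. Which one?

wynine, pelol, and halol present → mirate forms (Rx 2).
wexide would need raxide and mirate (Rx 4), but raxide never forms. qilide would need mirate and wexide (Rx 3), but wexide never forms.

mirate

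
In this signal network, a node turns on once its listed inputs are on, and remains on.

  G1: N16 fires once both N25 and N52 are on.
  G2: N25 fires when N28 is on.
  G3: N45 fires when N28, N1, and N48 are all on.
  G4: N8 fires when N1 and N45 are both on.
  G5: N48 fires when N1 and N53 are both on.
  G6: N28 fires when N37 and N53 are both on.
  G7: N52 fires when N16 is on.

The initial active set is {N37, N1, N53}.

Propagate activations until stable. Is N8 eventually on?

Yes

N37 and N53 are on, so N28 fires (G6).
N1 and N53 are on, so N48 fires (G5).
G3: N28, N1, and N48 on → N45 on.
G4: N1 and N45 on → N8 on.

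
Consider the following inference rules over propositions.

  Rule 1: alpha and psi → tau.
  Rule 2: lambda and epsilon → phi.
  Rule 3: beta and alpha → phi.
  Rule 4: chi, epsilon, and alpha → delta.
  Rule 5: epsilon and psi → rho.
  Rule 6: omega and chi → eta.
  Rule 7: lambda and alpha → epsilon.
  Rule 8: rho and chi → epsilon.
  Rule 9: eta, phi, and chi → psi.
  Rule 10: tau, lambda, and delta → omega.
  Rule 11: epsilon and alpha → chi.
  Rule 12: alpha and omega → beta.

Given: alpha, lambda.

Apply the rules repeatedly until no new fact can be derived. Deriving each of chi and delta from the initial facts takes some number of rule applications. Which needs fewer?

chi

chi: From lambda and alpha, Rule 7 gives epsilon. From epsilon and alpha, Rule 11 gives chi. [2 rule applications]
delta: From lambda and alpha, Rule 7 gives epsilon. epsilon and alpha hold, so chi follows (Rule 11). chi, epsilon, and alpha hold, so delta follows (Rule 4). [3 rule applications]
chi needs fewer.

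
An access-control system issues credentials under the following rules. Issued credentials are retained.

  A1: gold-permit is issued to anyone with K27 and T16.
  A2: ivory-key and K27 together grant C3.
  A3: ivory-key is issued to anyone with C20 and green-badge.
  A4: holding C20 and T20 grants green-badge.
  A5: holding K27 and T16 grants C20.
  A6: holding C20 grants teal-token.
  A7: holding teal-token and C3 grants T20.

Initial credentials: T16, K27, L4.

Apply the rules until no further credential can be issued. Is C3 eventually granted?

No

C3 would need ivory-key and K27 (A2), but ivory-key is never granted.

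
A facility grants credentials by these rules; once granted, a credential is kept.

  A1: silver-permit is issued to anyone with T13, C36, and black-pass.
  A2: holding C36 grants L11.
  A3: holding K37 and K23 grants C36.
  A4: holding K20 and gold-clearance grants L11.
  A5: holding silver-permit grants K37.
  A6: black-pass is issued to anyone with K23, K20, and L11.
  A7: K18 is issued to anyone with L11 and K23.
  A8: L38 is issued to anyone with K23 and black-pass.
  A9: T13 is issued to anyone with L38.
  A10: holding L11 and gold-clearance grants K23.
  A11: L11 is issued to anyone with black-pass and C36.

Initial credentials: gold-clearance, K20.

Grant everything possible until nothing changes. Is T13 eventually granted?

Holding K20 and gold-clearance grants L11 (A4).
Holding L11 and gold-clearance grants K23 (A10).
Holding K23, K20, and L11 grants black-pass (A6).
Holding K23 and black-pass grants L38 (A8).
Holding L38 grants T13 (A9).

Yes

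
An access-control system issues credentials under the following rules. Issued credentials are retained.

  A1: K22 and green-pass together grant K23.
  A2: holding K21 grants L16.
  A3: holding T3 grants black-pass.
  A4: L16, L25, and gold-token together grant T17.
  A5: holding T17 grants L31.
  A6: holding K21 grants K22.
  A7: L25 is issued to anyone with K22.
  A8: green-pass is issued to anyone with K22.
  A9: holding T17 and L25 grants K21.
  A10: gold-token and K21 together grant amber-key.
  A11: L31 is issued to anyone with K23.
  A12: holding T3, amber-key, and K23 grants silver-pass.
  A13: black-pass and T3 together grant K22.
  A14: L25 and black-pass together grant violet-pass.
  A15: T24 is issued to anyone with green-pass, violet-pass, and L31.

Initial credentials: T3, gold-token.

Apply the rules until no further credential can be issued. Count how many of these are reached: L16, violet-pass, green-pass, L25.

3

Holding T3 grants black-pass (A3).
Holding black-pass and T3 grants K22 (A13).
Holding K22 grants green-pass (A8).
Holding K22 grants L25 (A7).
Holding L25 and black-pass grants violet-pass (A14).
L16 would need K21 (A2), but K21 is never granted.
violet-pass: reached.
green-pass: reached.
L25: reached.
Reached: violet-pass, green-pass, and L25 — 3 of the 4.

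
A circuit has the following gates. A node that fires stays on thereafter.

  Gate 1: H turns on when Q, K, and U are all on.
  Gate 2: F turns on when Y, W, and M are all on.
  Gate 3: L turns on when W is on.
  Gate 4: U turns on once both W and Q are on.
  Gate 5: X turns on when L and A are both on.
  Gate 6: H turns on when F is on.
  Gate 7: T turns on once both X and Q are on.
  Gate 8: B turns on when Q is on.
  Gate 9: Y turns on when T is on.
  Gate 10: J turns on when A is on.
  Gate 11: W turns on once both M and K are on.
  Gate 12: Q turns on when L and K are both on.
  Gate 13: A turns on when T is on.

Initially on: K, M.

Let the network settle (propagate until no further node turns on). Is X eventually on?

No

X would need L and A (Gate 5), but A never turns on.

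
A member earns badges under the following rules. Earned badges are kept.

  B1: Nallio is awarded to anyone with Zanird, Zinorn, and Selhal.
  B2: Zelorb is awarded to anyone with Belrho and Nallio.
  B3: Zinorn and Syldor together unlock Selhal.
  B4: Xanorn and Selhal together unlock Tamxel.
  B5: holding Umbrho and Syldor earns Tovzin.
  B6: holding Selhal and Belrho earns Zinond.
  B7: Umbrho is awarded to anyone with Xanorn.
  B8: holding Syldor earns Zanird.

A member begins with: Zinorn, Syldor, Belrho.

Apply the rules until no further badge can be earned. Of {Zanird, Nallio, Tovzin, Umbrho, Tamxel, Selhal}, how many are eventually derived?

3

With Zinorn and Syldor, Selhal is earned (B3).
With Syldor, Zanird is earned (B8).
With Zanird, Zinorn, and Selhal, Nallio is earned (B1).
Zanird: reached.
Nallio: reached.
Tovzin would need Umbrho and Syldor (B5), but Umbrho is never earned.
Umbrho would need Xanorn (B7), but Xanorn is never earned.
Tamxel would need Xanorn and Selhal (B4), but Xanorn is never earned.
Selhal: reached.
Reached: Zanird, Nallio, and Selhal — 3 of the 6.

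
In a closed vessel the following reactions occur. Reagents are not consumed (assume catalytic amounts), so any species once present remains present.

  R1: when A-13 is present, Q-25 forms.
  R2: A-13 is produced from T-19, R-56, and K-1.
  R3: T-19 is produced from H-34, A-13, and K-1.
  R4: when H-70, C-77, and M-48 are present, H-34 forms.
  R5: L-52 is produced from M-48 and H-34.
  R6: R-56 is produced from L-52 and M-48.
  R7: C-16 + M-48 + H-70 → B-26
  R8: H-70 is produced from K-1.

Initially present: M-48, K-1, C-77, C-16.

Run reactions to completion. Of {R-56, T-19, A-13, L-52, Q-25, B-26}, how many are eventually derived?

3

K-1 present → H-70 forms (R8).
H-70, C-77, and M-48 present → H-34 forms (R4).
C-16, M-48, and H-70 present → B-26 forms (R7).
M-48 and H-34 present → L-52 forms (R5).
L-52 and M-48 present → R-56 forms (R6).
R-56: reached.
T-19 would need H-34, A-13, and K-1 (R3), but A-13 never forms.
A-13 would need T-19, R-56, and K-1 (R2), but T-19 never forms.
L-52: reached.
Q-25 would need A-13 (R1), but A-13 never forms.
B-26: reached.
Reached: R-56, L-52, and B-26 — 3 of the 6.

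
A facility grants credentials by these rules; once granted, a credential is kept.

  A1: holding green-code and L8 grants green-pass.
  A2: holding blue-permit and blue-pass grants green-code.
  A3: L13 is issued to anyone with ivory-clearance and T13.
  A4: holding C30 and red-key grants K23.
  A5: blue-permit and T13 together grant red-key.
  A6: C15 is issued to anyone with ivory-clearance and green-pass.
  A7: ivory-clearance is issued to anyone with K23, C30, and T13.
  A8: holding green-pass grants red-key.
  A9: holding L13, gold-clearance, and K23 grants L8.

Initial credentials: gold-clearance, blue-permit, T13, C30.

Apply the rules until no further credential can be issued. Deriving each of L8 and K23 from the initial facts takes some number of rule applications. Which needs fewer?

K23

K23: Holding blue-permit and T13 grants red-key (A5). Holding C30 and red-key grants K23 (A4). [2 rule applications]
L8: Holding blue-permit and T13 grants red-key (A5). Holding C30 and red-key grants K23 (A4). Holding K23, C30, and T13 grants ivory-clearance (A7). Holding ivory-clearance and T13 grants L13 (A3). Holding L13, gold-clearance, and K23 grants L8 (A9). [5 rule applications]
K23 needs fewer.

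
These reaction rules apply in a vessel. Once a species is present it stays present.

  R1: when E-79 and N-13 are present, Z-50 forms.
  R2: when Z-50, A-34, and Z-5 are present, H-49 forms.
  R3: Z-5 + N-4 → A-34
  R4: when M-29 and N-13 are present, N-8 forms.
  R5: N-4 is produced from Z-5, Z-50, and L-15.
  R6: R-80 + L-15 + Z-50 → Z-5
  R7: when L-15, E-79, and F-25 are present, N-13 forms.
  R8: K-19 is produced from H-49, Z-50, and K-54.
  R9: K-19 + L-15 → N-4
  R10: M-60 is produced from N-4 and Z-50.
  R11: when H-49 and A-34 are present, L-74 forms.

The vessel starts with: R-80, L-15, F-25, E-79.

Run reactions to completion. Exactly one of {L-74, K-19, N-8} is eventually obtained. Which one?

L-15, E-79, and F-25 present → N-13 forms (R7).
E-79 and N-13 present → Z-50 forms (R1).
R-80, L-15, and Z-50 present → Z-5 forms (R6).
Z-5, Z-50, and L-15 present → N-4 forms (R5).
Z-5 and N-4 present → A-34 forms (R3).
Z-50, A-34, and Z-5 present → H-49 forms (R2).
H-49 and A-34 present → L-74 forms (R11).
K-19 would need H-49, Z-50, and K-54 (R8), but K-54 never forms. N-8 would need M-29 and N-13 (R4), but M-29 never forms.

L-74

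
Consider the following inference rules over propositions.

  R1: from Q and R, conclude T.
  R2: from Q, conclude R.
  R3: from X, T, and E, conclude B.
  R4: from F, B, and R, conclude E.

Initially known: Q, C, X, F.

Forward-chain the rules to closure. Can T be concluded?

From Q, R2 gives R.
From Q and R, R1 gives T.

Yes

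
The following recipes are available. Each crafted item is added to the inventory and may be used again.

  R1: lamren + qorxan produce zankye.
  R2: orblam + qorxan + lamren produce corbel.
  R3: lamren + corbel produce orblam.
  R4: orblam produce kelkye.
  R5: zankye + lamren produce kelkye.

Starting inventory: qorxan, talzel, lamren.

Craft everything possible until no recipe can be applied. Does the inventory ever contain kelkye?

Yes

lamren + qorxan → zankye (R1).
Using R5, zankye and lamren make kelkye.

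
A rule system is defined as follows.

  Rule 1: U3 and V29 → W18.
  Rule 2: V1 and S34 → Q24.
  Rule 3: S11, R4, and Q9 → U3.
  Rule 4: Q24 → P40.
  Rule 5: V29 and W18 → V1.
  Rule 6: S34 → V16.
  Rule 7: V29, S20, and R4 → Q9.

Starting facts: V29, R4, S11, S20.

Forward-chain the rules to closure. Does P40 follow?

P40 would need Q24 (Rule 4), but Q24 is never established.

No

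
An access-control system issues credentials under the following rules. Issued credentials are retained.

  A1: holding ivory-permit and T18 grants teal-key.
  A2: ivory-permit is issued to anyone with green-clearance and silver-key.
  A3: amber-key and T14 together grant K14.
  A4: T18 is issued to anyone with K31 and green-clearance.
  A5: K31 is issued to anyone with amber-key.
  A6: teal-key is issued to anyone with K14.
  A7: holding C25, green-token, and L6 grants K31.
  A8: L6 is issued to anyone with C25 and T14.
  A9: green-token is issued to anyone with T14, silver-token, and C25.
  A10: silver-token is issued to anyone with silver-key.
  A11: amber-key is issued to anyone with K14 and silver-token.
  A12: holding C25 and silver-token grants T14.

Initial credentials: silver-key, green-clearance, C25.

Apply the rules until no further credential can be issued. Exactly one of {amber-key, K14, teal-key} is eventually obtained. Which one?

teal-key

Holding green-clearance and silver-key grants ivory-permit (A2).
Holding silver-key grants silver-token (A10).
Holding C25 and silver-token grants T14 (A12).
Holding T14, silver-token, and C25 grants green-token (A9).
Holding C25 and T14 grants L6 (A8).
Holding C25, green-token, and L6 grants K31 (A7).
Holding K31 and green-clearance grants T18 (A4).
Holding ivory-permit and T18 grants teal-key (A1).
K14 would need amber-key and T14 (A3), but amber-key is never granted. amber-key would need K14 and silver-token (A11), but K14 is never granted.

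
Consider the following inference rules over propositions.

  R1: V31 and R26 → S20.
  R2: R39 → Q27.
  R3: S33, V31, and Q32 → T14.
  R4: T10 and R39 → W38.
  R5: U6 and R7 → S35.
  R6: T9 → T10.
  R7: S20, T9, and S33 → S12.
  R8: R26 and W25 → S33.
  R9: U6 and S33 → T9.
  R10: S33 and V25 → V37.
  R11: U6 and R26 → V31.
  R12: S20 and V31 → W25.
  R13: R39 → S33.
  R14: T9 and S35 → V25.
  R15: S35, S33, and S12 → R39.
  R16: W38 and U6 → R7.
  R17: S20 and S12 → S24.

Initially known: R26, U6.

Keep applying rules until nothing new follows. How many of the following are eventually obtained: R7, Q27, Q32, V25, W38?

0

R7 would need W38 and U6 (R16), but W38 is never established.
Q27 would need R39 (R2), but R39 is never established.
No rule produces Q32, and it is not given.
V25 would need T9 and S35 (R14), but S35 is never established.
W38 would need T10 and R39 (R4), but R39 is never established.
None of the 5 are reached.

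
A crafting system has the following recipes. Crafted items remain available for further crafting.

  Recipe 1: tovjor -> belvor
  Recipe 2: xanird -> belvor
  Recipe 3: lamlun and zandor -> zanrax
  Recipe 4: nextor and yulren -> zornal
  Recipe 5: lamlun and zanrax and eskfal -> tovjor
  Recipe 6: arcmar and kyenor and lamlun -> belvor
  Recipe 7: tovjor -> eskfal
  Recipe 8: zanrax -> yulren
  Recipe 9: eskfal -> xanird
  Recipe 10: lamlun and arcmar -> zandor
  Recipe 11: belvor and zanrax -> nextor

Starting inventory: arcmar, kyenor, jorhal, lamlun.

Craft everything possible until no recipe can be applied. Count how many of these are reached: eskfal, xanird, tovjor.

eskfal would need tovjor (Recipe 7), but tovjor is never obtained.
xanird would need eskfal (Recipe 9), but eskfal is never obtained.
tovjor would need lamlun, zanrax, and eskfal (Recipe 5), but eskfal is never obtained.
None of the 3 are reached.

0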